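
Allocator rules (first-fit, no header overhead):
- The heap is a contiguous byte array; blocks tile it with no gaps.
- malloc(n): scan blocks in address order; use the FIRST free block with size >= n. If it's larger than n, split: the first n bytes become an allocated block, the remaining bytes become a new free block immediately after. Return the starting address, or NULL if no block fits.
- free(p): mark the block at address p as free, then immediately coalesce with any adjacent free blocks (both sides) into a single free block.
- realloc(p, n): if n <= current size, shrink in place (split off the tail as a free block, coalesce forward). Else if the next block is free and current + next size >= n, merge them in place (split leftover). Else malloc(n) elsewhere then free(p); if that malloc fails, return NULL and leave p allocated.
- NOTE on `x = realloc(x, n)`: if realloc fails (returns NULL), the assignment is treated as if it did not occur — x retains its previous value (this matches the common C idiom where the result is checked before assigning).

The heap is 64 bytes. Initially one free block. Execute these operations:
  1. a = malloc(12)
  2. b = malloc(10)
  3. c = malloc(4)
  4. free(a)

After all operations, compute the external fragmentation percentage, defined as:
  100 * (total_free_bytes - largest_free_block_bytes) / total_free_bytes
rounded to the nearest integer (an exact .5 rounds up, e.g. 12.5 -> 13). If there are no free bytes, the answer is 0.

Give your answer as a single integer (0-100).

Answer: 24

Derivation:
Op 1: a = malloc(12) -> a = 0; heap: [0-11 ALLOC][12-63 FREE]
Op 2: b = malloc(10) -> b = 12; heap: [0-11 ALLOC][12-21 ALLOC][22-63 FREE]
Op 3: c = malloc(4) -> c = 22; heap: [0-11 ALLOC][12-21 ALLOC][22-25 ALLOC][26-63 FREE]
Op 4: free(a) -> (freed a); heap: [0-11 FREE][12-21 ALLOC][22-25 ALLOC][26-63 FREE]
Free blocks: [12 38] total_free=50 largest=38 -> 100*(50-38)/50 = 1200/50 = 24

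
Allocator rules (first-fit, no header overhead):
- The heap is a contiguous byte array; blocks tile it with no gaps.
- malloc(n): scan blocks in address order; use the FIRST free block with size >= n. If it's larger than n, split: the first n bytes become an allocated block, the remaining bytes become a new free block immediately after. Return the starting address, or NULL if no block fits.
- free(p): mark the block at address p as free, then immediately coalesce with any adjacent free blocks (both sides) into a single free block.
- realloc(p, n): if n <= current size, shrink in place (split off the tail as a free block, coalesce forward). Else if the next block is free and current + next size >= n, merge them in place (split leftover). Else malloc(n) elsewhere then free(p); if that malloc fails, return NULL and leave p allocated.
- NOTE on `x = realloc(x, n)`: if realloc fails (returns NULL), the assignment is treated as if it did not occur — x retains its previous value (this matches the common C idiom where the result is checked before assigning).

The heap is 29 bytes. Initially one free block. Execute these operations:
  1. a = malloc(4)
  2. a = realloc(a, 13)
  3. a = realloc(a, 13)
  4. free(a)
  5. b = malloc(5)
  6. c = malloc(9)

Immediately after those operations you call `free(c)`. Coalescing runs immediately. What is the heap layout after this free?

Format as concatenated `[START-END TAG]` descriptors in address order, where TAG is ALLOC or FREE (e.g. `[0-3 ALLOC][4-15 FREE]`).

Op 1: a = malloc(4) -> a = 0; heap: [0-3 ALLOC][4-28 FREE]
Op 2: a = realloc(a, 13) -> a = 0; heap: [0-12 ALLOC][13-28 FREE]
Op 3: a = realloc(a, 13) -> a = 0; heap: [0-12 ALLOC][13-28 FREE]
Op 4: free(a) -> (freed a); heap: [0-28 FREE]
Op 5: b = malloc(5) -> b = 0; heap: [0-4 ALLOC][5-28 FREE]
Op 6: c = malloc(9) -> c = 5; heap: [0-4 ALLOC][5-13 ALLOC][14-28 FREE]
free(c): c = 5 -> block [5-13 ALLOC]; mark free, coalesce with adjacent free neighbors -> [0-4 ALLOC][5-28 FREE]

Answer: [0-4 ALLOC][5-28 FREE]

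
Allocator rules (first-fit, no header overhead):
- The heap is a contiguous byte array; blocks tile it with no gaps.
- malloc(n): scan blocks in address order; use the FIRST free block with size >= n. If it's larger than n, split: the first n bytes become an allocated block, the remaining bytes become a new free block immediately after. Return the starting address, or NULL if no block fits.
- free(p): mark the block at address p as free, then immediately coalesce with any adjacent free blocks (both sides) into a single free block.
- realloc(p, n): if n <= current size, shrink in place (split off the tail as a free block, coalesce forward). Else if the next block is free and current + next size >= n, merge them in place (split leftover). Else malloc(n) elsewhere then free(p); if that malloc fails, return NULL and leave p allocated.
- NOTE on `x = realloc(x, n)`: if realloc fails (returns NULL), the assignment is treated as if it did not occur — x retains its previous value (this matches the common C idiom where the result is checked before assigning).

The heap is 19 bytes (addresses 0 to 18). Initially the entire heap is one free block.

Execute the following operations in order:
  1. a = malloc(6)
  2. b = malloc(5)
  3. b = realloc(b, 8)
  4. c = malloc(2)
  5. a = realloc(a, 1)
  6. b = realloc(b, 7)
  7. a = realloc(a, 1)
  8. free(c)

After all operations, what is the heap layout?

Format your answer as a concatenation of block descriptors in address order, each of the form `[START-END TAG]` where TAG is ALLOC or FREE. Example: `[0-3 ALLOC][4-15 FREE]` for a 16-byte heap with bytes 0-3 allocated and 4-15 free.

Answer: [0-0 ALLOC][1-5 FREE][6-12 ALLOC][13-18 FREE]

Derivation:
Op 1: a = malloc(6) -> a = 0; heap: [0-5 ALLOC][6-18 FREE]
Op 2: b = malloc(5) -> b = 6; heap: [0-5 ALLOC][6-10 ALLOC][11-18 FREE]
Op 3: b = realloc(b, 8) -> b = 6; heap: [0-5 ALLOC][6-13 ALLOC][14-18 FREE]
Op 4: c = malloc(2) -> c = 14; heap: [0-5 ALLOC][6-13 ALLOC][14-15 ALLOC][16-18 FREE]
Op 5: a = realloc(a, 1) -> a = 0; heap: [0-0 ALLOC][1-5 FREE][6-13 ALLOC][14-15 ALLOC][16-18 FREE]
Op 6: b = realloc(b, 7) -> b = 6; heap: [0-0 ALLOC][1-5 FREE][6-12 ALLOC][13-13 FREE][14-15 ALLOC][16-18 FREE]
Op 7: a = realloc(a, 1) -> a = 0; heap: [0-0 ALLOC][1-5 FREE][6-12 ALLOC][13-13 FREE][14-15 ALLOC][16-18 FREE]
Op 8: free(c) -> (freed c); heap: [0-0 ALLOC][1-5 FREE][6-12 ALLOC][13-18 FREE]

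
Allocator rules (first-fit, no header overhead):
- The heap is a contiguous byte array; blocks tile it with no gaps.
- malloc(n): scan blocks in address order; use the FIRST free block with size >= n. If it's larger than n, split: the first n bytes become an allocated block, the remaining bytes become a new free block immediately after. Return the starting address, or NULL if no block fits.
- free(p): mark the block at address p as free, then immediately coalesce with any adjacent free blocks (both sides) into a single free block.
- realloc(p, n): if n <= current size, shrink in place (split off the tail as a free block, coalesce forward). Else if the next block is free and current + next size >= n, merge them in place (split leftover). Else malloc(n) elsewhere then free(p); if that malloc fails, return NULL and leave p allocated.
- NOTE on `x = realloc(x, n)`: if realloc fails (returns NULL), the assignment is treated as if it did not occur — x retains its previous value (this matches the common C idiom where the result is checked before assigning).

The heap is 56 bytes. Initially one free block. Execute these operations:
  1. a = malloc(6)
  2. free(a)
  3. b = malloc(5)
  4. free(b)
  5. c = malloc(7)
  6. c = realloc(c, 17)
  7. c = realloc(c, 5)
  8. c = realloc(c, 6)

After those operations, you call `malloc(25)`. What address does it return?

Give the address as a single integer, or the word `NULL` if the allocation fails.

Op 1: a = malloc(6) -> a = 0; heap: [0-5 ALLOC][6-55 FREE]
Op 2: free(a) -> (freed a); heap: [0-55 FREE]
Op 3: b = malloc(5) -> b = 0; heap: [0-4 ALLOC][5-55 FREE]
Op 4: free(b) -> (freed b); heap: [0-55 FREE]
Op 5: c = malloc(7) -> c = 0; heap: [0-6 ALLOC][7-55 FREE]
Op 6: c = realloc(c, 17) -> c = 0; heap: [0-16 ALLOC][17-55 FREE]
Op 7: c = realloc(c, 5) -> c = 0; heap: [0-4 ALLOC][5-55 FREE]
Op 8: c = realloc(c, 6) -> c = 0; heap: [0-5 ALLOC][6-55 FREE]
malloc(25): first-fit scan over [0-5 ALLOC][6-55 FREE] -> 6

Answer: 6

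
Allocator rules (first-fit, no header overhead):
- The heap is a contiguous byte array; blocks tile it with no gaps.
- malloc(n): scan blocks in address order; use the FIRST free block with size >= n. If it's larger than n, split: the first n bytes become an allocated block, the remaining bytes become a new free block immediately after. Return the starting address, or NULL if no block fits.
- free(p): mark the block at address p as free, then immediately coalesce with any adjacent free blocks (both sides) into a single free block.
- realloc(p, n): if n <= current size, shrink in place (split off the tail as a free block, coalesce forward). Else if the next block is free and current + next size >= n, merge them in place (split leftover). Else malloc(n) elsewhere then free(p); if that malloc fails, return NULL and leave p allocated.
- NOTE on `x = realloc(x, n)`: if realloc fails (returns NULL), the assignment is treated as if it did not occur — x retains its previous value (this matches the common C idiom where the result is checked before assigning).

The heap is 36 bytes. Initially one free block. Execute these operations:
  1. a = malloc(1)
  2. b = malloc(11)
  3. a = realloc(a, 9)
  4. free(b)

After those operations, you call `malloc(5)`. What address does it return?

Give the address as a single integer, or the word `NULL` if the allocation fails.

Op 1: a = malloc(1) -> a = 0; heap: [0-0 ALLOC][1-35 FREE]
Op 2: b = malloc(11) -> b = 1; heap: [0-0 ALLOC][1-11 ALLOC][12-35 FREE]
Op 3: a = realloc(a, 9) -> a = 12; heap: [0-0 FREE][1-11 ALLOC][12-20 ALLOC][21-35 FREE]
Op 4: free(b) -> (freed b); heap: [0-11 FREE][12-20 ALLOC][21-35 FREE]
malloc(5): first-fit scan over [0-11 FREE][12-20 ALLOC][21-35 FREE] -> 0

Answer: 0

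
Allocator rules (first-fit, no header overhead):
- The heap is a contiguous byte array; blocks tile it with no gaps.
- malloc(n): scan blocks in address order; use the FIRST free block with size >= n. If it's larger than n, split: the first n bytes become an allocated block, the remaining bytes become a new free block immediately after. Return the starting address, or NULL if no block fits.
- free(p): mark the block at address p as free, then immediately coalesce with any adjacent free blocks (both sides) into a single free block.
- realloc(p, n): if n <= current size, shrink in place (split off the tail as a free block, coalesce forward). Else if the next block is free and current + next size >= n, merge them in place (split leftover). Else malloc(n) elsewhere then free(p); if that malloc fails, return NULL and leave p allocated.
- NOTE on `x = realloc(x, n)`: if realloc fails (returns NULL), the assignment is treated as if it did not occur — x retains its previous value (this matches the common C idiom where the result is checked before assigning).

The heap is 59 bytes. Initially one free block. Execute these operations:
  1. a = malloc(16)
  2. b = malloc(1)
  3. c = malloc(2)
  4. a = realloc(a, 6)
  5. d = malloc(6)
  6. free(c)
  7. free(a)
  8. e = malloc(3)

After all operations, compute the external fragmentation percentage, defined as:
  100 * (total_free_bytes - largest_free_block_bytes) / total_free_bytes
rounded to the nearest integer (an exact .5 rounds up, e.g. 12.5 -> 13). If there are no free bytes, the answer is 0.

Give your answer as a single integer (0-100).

Op 1: a = malloc(16) -> a = 0; heap: [0-15 ALLOC][16-58 FREE]
Op 2: b = malloc(1) -> b = 16; heap: [0-15 ALLOC][16-16 ALLOC][17-58 FREE]
Op 3: c = malloc(2) -> c = 17; heap: [0-15 ALLOC][16-16 ALLOC][17-18 ALLOC][19-58 FREE]
Op 4: a = realloc(a, 6) -> a = 0; heap: [0-5 ALLOC][6-15 FREE][16-16 ALLOC][17-18 ALLOC][19-58 FREE]
Op 5: d = malloc(6) -> d = 6; heap: [0-5 ALLOC][6-11 ALLOC][12-15 FREE][16-16 ALLOC][17-18 ALLOC][19-58 FREE]
Op 6: free(c) -> (freed c); heap: [0-5 ALLOC][6-11 ALLOC][12-15 FREE][16-16 ALLOC][17-58 FREE]
Op 7: free(a) -> (freed a); heap: [0-5 FREE][6-11 ALLOC][12-15 FREE][16-16 ALLOC][17-58 FREE]
Op 8: e = malloc(3) -> e = 0; heap: [0-2 ALLOC][3-5 FREE][6-11 ALLOC][12-15 FREE][16-16 ALLOC][17-58 FREE]
Free blocks: [3 4 42] total_free=49 largest=42 -> 100*(49-42)/49 = 700/49 ≈ 14.286 -> rounds to 14

Answer: 14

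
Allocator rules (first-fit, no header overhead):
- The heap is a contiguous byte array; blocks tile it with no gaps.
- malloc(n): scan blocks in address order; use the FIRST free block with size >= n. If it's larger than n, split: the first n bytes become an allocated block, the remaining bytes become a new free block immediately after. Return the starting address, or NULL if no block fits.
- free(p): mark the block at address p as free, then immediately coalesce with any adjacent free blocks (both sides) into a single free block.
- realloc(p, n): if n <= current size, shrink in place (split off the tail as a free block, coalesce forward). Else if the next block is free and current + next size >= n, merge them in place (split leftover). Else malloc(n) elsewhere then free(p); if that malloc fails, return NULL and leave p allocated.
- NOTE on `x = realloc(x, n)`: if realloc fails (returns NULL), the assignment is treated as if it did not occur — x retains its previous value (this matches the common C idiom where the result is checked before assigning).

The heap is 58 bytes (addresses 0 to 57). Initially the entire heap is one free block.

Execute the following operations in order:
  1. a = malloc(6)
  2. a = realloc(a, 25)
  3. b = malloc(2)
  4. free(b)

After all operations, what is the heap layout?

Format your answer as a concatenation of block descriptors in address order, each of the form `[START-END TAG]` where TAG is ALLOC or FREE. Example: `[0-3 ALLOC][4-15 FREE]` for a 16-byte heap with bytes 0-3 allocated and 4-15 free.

Op 1: a = malloc(6) -> a = 0; heap: [0-5 ALLOC][6-57 FREE]
Op 2: a = realloc(a, 25) -> a = 0; heap: [0-24 ALLOC][25-57 FREE]
Op 3: b = malloc(2) -> b = 25; heap: [0-24 ALLOC][25-26 ALLOC][27-57 FREE]
Op 4: free(b) -> (freed b); heap: [0-24 ALLOC][25-57 FREE]

Answer: [0-24 ALLOC][25-57 FREE]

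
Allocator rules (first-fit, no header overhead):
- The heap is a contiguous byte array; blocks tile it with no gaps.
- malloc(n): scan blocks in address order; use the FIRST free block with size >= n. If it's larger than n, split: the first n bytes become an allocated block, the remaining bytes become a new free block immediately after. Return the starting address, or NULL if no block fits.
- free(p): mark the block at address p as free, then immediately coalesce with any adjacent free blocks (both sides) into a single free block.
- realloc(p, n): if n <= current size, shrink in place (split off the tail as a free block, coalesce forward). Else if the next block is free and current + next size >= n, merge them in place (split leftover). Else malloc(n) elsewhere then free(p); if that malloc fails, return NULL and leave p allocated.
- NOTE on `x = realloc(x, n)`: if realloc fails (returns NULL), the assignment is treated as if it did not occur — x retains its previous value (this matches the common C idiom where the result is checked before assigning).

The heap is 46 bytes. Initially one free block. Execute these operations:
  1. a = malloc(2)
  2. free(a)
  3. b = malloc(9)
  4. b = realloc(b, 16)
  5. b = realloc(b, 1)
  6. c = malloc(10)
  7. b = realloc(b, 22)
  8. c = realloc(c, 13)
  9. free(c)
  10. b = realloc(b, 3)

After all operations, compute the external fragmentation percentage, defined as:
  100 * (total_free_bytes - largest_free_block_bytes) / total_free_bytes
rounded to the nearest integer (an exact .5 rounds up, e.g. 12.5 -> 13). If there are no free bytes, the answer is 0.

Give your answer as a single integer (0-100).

Answer: 26

Derivation:
Op 1: a = malloc(2) -> a = 0; heap: [0-1 ALLOC][2-45 FREE]
Op 2: free(a) -> (freed a); heap: [0-45 FREE]
Op 3: b = malloc(9) -> b = 0; heap: [0-8 ALLOC][9-45 FREE]
Op 4: b = realloc(b, 16) -> b = 0; heap: [0-15 ALLOC][16-45 FREE]
Op 5: b = realloc(b, 1) -> b = 0; heap: [0-0 ALLOC][1-45 FREE]
Op 6: c = malloc(10) -> c = 1; heap: [0-0 ALLOC][1-10 ALLOC][11-45 FREE]
Op 7: b = realloc(b, 22) -> b = 11; heap: [0-0 FREE][1-10 ALLOC][11-32 ALLOC][33-45 FREE]
Op 8: c = realloc(c, 13) -> c = 33; heap: [0-10 FREE][11-32 ALLOC][33-45 ALLOC]
Op 9: free(c) -> (freed c); heap: [0-10 FREE][11-32 ALLOC][33-45 FREE]
Op 10: b = realloc(b, 3) -> b = 11; heap: [0-10 FREE][11-13 ALLOC][14-45 FREE]
Free blocks: [11 32] total_free=43 largest=32 -> 100*(43-32)/43 = 1100/43 ≈ 25.581 -> rounds to 26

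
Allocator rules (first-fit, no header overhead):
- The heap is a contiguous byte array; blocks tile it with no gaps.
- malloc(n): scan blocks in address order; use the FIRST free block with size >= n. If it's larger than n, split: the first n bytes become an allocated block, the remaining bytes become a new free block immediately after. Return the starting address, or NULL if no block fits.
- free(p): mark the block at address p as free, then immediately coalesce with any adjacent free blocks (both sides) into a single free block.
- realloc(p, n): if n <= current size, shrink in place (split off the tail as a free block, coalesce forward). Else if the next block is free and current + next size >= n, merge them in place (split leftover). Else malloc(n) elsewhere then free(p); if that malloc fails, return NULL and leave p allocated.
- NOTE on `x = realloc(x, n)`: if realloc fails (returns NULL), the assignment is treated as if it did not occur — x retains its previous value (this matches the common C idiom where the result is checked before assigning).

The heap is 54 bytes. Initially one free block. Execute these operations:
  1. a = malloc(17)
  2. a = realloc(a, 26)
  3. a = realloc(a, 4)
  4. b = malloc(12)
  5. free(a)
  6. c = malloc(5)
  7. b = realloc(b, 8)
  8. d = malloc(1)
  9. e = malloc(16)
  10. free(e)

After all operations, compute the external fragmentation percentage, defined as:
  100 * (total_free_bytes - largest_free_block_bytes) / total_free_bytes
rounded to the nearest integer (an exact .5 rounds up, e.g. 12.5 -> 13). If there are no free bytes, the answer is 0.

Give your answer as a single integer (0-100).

Answer: 18

Derivation:
Op 1: a = malloc(17) -> a = 0; heap: [0-16 ALLOC][17-53 FREE]
Op 2: a = realloc(a, 26) -> a = 0; heap: [0-25 ALLOC][26-53 FREE]
Op 3: a = realloc(a, 4) -> a = 0; heap: [0-3 ALLOC][4-53 FREE]
Op 4: b = malloc(12) -> b = 4; heap: [0-3 ALLOC][4-15 ALLOC][16-53 FREE]
Op 5: free(a) -> (freed a); heap: [0-3 FREE][4-15 ALLOC][16-53 FREE]
Op 6: c = malloc(5) -> c = 16; heap: [0-3 FREE][4-15 ALLOC][16-20 ALLOC][21-53 FREE]
Op 7: b = realloc(b, 8) -> b = 4; heap: [0-3 FREE][4-11 ALLOC][12-15 FREE][16-20 ALLOC][21-53 FREE]
Op 8: d = malloc(1) -> d = 0; heap: [0-0 ALLOC][1-3 FREE][4-11 ALLOC][12-15 FREE][16-20 ALLOC][21-53 FREE]
Op 9: e = malloc(16) -> e = 21; heap: [0-0 ALLOC][1-3 FREE][4-11 ALLOC][12-15 FREE][16-20 ALLOC][21-36 ALLOC][37-53 FREE]
Op 10: free(e) -> (freed e); heap: [0-0 ALLOC][1-3 FREE][4-11 ALLOC][12-15 FREE][16-20 ALLOC][21-53 FREE]
Free blocks: [3 4 33] total_free=40 largest=33 -> 100*(40-33)/40 = 700/40 = 17.5 -> rounds to 18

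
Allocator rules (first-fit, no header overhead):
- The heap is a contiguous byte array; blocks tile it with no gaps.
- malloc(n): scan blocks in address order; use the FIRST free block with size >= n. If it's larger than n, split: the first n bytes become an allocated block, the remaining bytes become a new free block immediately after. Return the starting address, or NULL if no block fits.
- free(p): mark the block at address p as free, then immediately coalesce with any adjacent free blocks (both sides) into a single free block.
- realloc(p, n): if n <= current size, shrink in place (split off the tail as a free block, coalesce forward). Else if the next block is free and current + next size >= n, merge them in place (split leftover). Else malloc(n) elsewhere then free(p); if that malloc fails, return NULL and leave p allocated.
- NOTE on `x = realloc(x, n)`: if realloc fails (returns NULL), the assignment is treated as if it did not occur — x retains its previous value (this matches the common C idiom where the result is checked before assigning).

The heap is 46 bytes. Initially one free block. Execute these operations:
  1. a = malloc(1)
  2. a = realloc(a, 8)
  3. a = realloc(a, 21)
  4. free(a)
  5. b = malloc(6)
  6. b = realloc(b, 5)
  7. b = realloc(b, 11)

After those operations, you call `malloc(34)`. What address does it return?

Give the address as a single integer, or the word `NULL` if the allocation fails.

Answer: 11

Derivation:
Op 1: a = malloc(1) -> a = 0; heap: [0-0 ALLOC][1-45 FREE]
Op 2: a = realloc(a, 8) -> a = 0; heap: [0-7 ALLOC][8-45 FREE]
Op 3: a = realloc(a, 21) -> a = 0; heap: [0-20 ALLOC][21-45 FREE]
Op 4: free(a) -> (freed a); heap: [0-45 FREE]
Op 5: b = malloc(6) -> b = 0; heap: [0-5 ALLOC][6-45 FREE]
Op 6: b = realloc(b, 5) -> b = 0; heap: [0-4 ALLOC][5-45 FREE]
Op 7: b = realloc(b, 11) -> b = 0; heap: [0-10 ALLOC][11-45 FREE]
malloc(34): first-fit scan over [0-10 ALLOC][11-45 FREE] -> 11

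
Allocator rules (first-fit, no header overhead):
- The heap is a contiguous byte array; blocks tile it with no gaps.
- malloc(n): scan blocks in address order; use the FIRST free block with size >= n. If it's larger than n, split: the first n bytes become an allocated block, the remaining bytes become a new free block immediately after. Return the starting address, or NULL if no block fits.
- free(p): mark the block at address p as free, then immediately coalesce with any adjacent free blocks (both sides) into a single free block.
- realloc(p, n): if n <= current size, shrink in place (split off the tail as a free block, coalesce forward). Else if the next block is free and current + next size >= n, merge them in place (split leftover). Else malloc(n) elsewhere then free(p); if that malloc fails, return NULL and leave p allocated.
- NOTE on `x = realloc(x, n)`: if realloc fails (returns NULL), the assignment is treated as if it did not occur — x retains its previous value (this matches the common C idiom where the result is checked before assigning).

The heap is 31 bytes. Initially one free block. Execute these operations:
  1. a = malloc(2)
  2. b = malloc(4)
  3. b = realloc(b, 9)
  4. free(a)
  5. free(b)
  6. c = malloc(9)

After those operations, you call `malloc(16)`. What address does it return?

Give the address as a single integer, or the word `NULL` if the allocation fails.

Answer: 9

Derivation:
Op 1: a = malloc(2) -> a = 0; heap: [0-1 ALLOC][2-30 FREE]
Op 2: b = malloc(4) -> b = 2; heap: [0-1 ALLOC][2-5 ALLOC][6-30 FREE]
Op 3: b = realloc(b, 9) -> b = 2; heap: [0-1 ALLOC][2-10 ALLOC][11-30 FREE]
Op 4: free(a) -> (freed a); heap: [0-1 FREE][2-10 ALLOC][11-30 FREE]
Op 5: free(b) -> (freed b); heap: [0-30 FREE]
Op 6: c = malloc(9) -> c = 0; heap: [0-8 ALLOC][9-30 FREE]
malloc(16): first-fit scan over [0-8 ALLOC][9-30 FREE] -> 9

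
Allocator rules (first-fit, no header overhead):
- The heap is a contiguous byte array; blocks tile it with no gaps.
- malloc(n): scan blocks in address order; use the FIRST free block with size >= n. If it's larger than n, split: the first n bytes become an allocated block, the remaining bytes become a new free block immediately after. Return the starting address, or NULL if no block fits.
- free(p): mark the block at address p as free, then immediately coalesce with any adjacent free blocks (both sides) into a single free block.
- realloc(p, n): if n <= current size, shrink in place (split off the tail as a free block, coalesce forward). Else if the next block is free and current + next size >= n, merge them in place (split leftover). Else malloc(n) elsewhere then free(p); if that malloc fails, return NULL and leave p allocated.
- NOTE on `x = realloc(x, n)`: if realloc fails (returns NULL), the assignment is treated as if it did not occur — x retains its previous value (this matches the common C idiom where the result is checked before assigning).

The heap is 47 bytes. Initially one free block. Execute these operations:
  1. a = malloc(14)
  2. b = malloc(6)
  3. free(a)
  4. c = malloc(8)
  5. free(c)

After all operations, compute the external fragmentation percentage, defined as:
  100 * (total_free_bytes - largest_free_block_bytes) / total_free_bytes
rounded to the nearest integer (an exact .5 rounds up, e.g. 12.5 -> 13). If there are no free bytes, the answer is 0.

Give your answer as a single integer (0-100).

Answer: 34

Derivation:
Op 1: a = malloc(14) -> a = 0; heap: [0-13 ALLOC][14-46 FREE]
Op 2: b = malloc(6) -> b = 14; heap: [0-13 ALLOC][14-19 ALLOC][20-46 FREE]
Op 3: free(a) -> (freed a); heap: [0-13 FREE][14-19 ALLOC][20-46 FREE]
Op 4: c = malloc(8) -> c = 0; heap: [0-7 ALLOC][8-13 FREE][14-19 ALLOC][20-46 FREE]
Op 5: free(c) -> (freed c); heap: [0-13 FREE][14-19 ALLOC][20-46 FREE]
Free blocks: [14 27] total_free=41 largest=27 -> 100*(41-27)/41 = 1400/41 ≈ 34.146 -> rounds to 34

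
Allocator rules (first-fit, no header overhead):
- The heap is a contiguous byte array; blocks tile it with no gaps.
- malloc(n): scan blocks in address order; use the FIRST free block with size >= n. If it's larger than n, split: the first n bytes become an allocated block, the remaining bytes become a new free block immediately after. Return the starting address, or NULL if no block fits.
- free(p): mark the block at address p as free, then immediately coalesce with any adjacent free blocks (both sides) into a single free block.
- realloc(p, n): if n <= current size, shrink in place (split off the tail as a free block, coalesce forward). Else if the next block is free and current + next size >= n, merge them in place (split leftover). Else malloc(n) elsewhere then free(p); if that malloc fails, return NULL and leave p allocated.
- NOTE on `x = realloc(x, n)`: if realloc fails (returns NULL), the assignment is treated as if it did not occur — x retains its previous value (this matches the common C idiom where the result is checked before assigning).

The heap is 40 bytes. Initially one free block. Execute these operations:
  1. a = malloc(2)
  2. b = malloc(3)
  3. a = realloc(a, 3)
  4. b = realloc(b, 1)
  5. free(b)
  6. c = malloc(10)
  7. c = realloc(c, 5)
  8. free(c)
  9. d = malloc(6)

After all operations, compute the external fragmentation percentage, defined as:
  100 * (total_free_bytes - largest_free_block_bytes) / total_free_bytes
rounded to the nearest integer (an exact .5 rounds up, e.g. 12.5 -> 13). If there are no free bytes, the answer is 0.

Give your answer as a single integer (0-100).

Answer: 16

Derivation:
Op 1: a = malloc(2) -> a = 0; heap: [0-1 ALLOC][2-39 FREE]
Op 2: b = malloc(3) -> b = 2; heap: [0-1 ALLOC][2-4 ALLOC][5-39 FREE]
Op 3: a = realloc(a, 3) -> a = 5; heap: [0-1 FREE][2-4 ALLOC][5-7 ALLOC][8-39 FREE]
Op 4: b = realloc(b, 1) -> b = 2; heap: [0-1 FREE][2-2 ALLOC][3-4 FREE][5-7 ALLOC][8-39 FREE]
Op 5: free(b) -> (freed b); heap: [0-4 FREE][5-7 ALLOC][8-39 FREE]
Op 6: c = malloc(10) -> c = 8; heap: [0-4 FREE][5-7 ALLOC][8-17 ALLOC][18-39 FREE]
Op 7: c = realloc(c, 5) -> c = 8; heap: [0-4 FREE][5-7 ALLOC][8-12 ALLOC][13-39 FREE]
Op 8: free(c) -> (freed c); heap: [0-4 FREE][5-7 ALLOC][8-39 FREE]
Op 9: d = malloc(6) -> d = 8; heap: [0-4 FREE][5-7 ALLOC][8-13 ALLOC][14-39 FREE]
Free blocks: [5 26] total_free=31 largest=26 -> 100*(31-26)/31 = 500/31 ≈ 16.129 -> rounds to 16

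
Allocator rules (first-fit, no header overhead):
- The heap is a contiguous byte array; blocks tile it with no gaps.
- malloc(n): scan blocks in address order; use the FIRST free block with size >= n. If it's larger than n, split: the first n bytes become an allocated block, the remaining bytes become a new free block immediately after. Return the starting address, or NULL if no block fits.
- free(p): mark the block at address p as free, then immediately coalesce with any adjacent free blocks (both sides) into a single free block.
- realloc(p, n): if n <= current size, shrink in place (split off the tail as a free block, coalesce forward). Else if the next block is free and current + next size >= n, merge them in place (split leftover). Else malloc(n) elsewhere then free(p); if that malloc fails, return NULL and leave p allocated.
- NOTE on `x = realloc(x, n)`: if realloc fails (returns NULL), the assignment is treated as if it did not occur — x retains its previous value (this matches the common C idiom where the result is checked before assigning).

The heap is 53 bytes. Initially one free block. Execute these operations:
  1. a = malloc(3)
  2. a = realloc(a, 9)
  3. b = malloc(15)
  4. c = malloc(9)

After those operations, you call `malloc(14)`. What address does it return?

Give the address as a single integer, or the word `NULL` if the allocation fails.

Answer: 33

Derivation:
Op 1: a = malloc(3) -> a = 0; heap: [0-2 ALLOC][3-52 FREE]
Op 2: a = realloc(a, 9) -> a = 0; heap: [0-8 ALLOC][9-52 FREE]
Op 3: b = malloc(15) -> b = 9; heap: [0-8 ALLOC][9-23 ALLOC][24-52 FREE]
Op 4: c = malloc(9) -> c = 24; heap: [0-8 ALLOC][9-23 ALLOC][24-32 ALLOC][33-52 FREE]
malloc(14): first-fit scan over [0-8 ALLOC][9-23 ALLOC][24-32 ALLOC][33-52 FREE] -> 33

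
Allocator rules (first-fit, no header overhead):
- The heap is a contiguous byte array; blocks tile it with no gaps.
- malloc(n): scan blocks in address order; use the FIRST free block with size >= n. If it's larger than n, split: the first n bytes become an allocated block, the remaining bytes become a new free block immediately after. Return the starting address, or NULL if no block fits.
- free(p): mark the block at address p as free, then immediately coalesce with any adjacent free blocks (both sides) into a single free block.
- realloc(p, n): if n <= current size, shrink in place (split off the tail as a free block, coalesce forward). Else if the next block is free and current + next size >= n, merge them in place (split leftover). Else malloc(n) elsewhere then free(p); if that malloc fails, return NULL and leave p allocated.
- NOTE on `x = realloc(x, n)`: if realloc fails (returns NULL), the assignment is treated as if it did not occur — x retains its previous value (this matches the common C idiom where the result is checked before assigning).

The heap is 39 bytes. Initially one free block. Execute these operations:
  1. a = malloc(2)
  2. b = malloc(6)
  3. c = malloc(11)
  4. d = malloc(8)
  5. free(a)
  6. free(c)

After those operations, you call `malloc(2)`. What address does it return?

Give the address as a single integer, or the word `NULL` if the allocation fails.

Answer: 0

Derivation:
Op 1: a = malloc(2) -> a = 0; heap: [0-1 ALLOC][2-38 FREE]
Op 2: b = malloc(6) -> b = 2; heap: [0-1 ALLOC][2-7 ALLOC][8-38 FREE]
Op 3: c = malloc(11) -> c = 8; heap: [0-1 ALLOC][2-7 ALLOC][8-18 ALLOC][19-38 FREE]
Op 4: d = malloc(8) -> d = 19; heap: [0-1 ALLOC][2-7 ALLOC][8-18 ALLOC][19-26 ALLOC][27-38 FREE]
Op 5: free(a) -> (freed a); heap: [0-1 FREE][2-7 ALLOC][8-18 ALLOC][19-26 ALLOC][27-38 FREE]
Op 6: free(c) -> (freed c); heap: [0-1 FREE][2-7 ALLOC][8-18 FREE][19-26 ALLOC][27-38 FREE]
malloc(2): first-fit scan over [0-1 FREE][2-7 ALLOC][8-18 FREE][19-26 ALLOC][27-38 FREE] -> 0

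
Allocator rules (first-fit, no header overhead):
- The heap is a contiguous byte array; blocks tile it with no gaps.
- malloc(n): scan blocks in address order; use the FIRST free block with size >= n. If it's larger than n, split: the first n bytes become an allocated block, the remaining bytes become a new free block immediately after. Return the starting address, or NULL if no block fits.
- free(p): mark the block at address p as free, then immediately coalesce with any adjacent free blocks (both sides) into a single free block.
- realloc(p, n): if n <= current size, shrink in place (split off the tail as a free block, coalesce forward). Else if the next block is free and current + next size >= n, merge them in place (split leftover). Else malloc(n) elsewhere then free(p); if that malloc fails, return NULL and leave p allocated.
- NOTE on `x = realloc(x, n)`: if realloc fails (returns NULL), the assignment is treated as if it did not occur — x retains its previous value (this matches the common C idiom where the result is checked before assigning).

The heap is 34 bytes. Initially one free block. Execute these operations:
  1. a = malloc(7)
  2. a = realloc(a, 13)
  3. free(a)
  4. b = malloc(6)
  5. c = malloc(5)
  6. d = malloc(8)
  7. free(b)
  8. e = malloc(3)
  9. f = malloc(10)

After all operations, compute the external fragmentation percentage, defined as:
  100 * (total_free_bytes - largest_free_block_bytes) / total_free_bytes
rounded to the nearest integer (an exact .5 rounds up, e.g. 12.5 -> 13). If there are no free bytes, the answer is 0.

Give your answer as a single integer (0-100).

Answer: 38

Derivation:
Op 1: a = malloc(7) -> a = 0; heap: [0-6 ALLOC][7-33 FREE]
Op 2: a = realloc(a, 13) -> a = 0; heap: [0-12 ALLOC][13-33 FREE]
Op 3: free(a) -> (freed a); heap: [0-33 FREE]
Op 4: b = malloc(6) -> b = 0; heap: [0-5 ALLOC][6-33 FREE]
Op 5: c = malloc(5) -> c = 6; heap: [0-5 ALLOC][6-10 ALLOC][11-33 FREE]
Op 6: d = malloc(8) -> d = 11; heap: [0-5 ALLOC][6-10 ALLOC][11-18 ALLOC][19-33 FREE]
Op 7: free(b) -> (freed b); heap: [0-5 FREE][6-10 ALLOC][11-18 ALLOC][19-33 FREE]
Op 8: e = malloc(3) -> e = 0; heap: [0-2 ALLOC][3-5 FREE][6-10 ALLOC][11-18 ALLOC][19-33 FREE]
Op 9: f = malloc(10) -> f = 19; heap: [0-2 ALLOC][3-5 FREE][6-10 ALLOC][11-18 ALLOC][19-28 ALLOC][29-33 FREE]
Free blocks: [3 5] total_free=8 largest=5 -> 100*(8-5)/8 = 300/8 = 37.5 -> rounds to 38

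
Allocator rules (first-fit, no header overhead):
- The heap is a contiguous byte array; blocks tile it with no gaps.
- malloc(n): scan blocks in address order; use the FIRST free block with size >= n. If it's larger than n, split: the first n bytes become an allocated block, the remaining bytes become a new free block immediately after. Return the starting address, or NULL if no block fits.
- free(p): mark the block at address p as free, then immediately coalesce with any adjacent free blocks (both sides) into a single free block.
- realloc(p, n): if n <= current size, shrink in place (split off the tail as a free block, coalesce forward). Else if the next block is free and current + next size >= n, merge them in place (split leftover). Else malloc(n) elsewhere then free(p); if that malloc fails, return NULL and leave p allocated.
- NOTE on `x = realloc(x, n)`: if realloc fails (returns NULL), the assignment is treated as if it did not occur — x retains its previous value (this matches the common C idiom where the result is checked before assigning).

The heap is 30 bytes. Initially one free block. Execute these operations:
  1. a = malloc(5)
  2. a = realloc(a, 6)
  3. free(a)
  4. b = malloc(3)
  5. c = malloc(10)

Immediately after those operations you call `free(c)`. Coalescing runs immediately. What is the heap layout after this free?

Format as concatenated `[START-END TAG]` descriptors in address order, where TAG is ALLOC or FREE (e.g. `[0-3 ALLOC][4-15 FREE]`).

Op 1: a = malloc(5) -> a = 0; heap: [0-4 ALLOC][5-29 FREE]
Op 2: a = realloc(a, 6) -> a = 0; heap: [0-5 ALLOC][6-29 FREE]
Op 3: free(a) -> (freed a); heap: [0-29 FREE]
Op 4: b = malloc(3) -> b = 0; heap: [0-2 ALLOC][3-29 FREE]
Op 5: c = malloc(10) -> c = 3; heap: [0-2 ALLOC][3-12 ALLOC][13-29 FREE]
free(c): c = 3 -> block [3-12 ALLOC]; mark free, coalesce with adjacent free neighbors -> [0-2 ALLOC][3-29 FREE]

Answer: [0-2 ALLOC][3-29 FREE]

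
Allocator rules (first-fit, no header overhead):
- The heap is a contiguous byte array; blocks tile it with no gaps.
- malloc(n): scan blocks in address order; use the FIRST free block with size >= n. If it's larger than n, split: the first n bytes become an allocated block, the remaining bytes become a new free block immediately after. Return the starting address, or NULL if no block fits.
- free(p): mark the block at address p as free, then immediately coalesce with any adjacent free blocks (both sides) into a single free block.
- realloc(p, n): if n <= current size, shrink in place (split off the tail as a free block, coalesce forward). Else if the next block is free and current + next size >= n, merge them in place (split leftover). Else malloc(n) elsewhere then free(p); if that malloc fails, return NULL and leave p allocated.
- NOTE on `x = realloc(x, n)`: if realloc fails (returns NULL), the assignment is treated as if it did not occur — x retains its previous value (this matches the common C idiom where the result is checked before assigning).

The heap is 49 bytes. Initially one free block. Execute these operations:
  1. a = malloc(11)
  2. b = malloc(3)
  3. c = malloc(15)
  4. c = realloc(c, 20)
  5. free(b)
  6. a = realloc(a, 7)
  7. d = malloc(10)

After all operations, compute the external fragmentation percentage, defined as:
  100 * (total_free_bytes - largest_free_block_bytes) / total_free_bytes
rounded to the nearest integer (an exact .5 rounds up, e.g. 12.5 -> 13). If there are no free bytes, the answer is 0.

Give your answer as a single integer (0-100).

Op 1: a = malloc(11) -> a = 0; heap: [0-10 ALLOC][11-48 FREE]
Op 2: b = malloc(3) -> b = 11; heap: [0-10 ALLOC][11-13 ALLOC][14-48 FREE]
Op 3: c = malloc(15) -> c = 14; heap: [0-10 ALLOC][11-13 ALLOC][14-28 ALLOC][29-48 FREE]
Op 4: c = realloc(c, 20) -> c = 14; heap: [0-10 ALLOC][11-13 ALLOC][14-33 ALLOC][34-48 FREE]
Op 5: free(b) -> (freed b); heap: [0-10 ALLOC][11-13 FREE][14-33 ALLOC][34-48 FREE]
Op 6: a = realloc(a, 7) -> a = 0; heap: [0-6 ALLOC][7-13 FREE][14-33 ALLOC][34-48 FREE]
Op 7: d = malloc(10) -> d = 34; heap: [0-6 ALLOC][7-13 FREE][14-33 ALLOC][34-43 ALLOC][44-48 FREE]
Free blocks: [7 5] total_free=12 largest=7 -> 100*(12-7)/12 = 500/12 ≈ 41.667 -> rounds to 42

Answer: 42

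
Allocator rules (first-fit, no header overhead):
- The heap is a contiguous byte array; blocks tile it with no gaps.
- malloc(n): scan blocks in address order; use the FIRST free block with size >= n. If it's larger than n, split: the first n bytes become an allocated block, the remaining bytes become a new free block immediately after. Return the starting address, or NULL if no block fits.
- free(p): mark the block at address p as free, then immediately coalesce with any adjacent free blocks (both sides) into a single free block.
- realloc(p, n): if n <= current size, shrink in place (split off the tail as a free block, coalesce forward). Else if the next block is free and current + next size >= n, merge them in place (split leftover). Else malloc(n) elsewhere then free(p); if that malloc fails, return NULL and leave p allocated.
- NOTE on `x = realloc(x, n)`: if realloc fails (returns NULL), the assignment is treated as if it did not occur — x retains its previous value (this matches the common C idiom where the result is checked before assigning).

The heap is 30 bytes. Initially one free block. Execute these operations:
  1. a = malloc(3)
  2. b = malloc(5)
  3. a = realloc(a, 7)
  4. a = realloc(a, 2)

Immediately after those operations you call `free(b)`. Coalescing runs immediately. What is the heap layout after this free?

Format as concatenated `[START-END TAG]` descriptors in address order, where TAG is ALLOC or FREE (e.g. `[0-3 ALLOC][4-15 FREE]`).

Answer: [0-7 FREE][8-9 ALLOC][10-29 FREE]

Derivation:
Op 1: a = malloc(3) -> a = 0; heap: [0-2 ALLOC][3-29 FREE]
Op 2: b = malloc(5) -> b = 3; heap: [0-2 ALLOC][3-7 ALLOC][8-29 FREE]
Op 3: a = realloc(a, 7) -> a = 8; heap: [0-2 FREE][3-7 ALLOC][8-14 ALLOC][15-29 FREE]
Op 4: a = realloc(a, 2) -> a = 8; heap: [0-2 FREE][3-7 ALLOC][8-9 ALLOC][10-29 FREE]
free(b): b = 3 -> block [3-7 ALLOC]; mark free, coalesce with adjacent free neighbors -> [0-7 FREE][8-9 ALLOC][10-29 FREE]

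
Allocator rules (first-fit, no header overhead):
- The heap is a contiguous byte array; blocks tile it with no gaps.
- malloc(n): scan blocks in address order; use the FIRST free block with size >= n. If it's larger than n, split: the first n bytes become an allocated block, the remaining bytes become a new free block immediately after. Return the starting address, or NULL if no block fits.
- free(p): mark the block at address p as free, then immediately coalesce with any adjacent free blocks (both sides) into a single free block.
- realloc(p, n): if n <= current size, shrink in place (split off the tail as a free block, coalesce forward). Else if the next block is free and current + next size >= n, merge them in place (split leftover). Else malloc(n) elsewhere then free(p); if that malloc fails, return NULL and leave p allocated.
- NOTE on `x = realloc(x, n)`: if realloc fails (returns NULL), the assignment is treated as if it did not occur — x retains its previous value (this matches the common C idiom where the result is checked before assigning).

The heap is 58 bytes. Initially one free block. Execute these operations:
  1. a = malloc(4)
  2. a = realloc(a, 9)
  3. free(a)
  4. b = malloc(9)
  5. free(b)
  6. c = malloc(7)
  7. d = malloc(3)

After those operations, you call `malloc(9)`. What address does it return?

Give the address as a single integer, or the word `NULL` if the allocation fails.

Answer: 10

Derivation:
Op 1: a = malloc(4) -> a = 0; heap: [0-3 ALLOC][4-57 FREE]
Op 2: a = realloc(a, 9) -> a = 0; heap: [0-8 ALLOC][9-57 FREE]
Op 3: free(a) -> (freed a); heap: [0-57 FREE]
Op 4: b = malloc(9) -> b = 0; heap: [0-8 ALLOC][9-57 FREE]
Op 5: free(b) -> (freed b); heap: [0-57 FREE]
Op 6: c = malloc(7) -> c = 0; heap: [0-6 ALLOC][7-57 FREE]
Op 7: d = malloc(3) -> d = 7; heap: [0-6 ALLOC][7-9 ALLOC][10-57 FREE]
malloc(9): first-fit scan over [0-6 ALLOC][7-9 ALLOC][10-57 FREE] -> 10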